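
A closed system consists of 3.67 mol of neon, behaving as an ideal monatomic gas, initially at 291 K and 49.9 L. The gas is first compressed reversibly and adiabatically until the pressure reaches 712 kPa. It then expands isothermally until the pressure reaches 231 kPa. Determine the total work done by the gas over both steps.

7530 J

P₁ = nRT₁/V₁ = 3.67×8.314×291/49.9 = 178 kPa.
Step 1 — Adiabatic: T₂/T₁ = (P₂/P₁)^((γ−1)/γ) ⇒ T₂ = 291×(4.00)^0.400 = 507 K; V₂ = 21.7 L.
ΔU = nCvΔT = 3.67×12.5×(507−291) = 9870 J.
Q = 0 for an adiabatic process, so W = −ΔU = -9870 J.
State after step 1: P = 712 kPa, V = 21.7 L, T = 507 K.
Step 2 — Isothermal: T stays 507 K; PV = const ⇒ V₂ = 66.9 L, P₂ = 231 kPa.
ΔU = 0 (ideal gas, T constant).
W = nRT ln(V₂/V₁) = 3.67×8.314×507×ln(3.08) = 17400 J.
Q = ΔU + W = 17400 J.
Net over both steps: W = 7530 J, Q = 17400 J, ΔU = 9870 J.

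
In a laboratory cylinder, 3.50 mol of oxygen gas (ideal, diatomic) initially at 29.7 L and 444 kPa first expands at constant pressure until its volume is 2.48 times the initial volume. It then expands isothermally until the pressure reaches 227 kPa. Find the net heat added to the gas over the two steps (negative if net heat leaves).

90200 J

T₁ = P₁V₁/(nR) = 444×29.7/(3.50×8.314) = 453 K.
Step 1 — Isobaric: P stays 444 kPa; V/T = const ⇒ T₂ = 1120 K, V₂ = 73.7 L.
W = PΔV = 444×(73.7−29.7) kPa·L = 19500 J.
ΔU = nCvΔT = 3.50×20.8×(1120−453) = 48800 J.
Q = ΔU + W = nCpΔT = 68300 J.
State after step 1: P = 444 kPa, V = 73.7 L, T = 1120 K.
Step 2 — Isothermal: T stays 1120 K; PV = const ⇒ V₂ = 144 L, P₂ = 227 kPa.
ΔU = 0 (ideal gas, T constant).
W = nRT ln(V₂/V₁) = 3.50×8.314×1120×ln(1.96) = 21900 J.
Q = ΔU + W = 21900 J.
Net over both steps: W = 41500 J, Q = 90200 J, ΔU = 48800 J.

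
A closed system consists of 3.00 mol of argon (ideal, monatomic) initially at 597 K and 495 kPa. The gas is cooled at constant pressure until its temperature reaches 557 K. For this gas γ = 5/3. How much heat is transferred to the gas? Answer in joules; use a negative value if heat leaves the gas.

-2490 J

V₁ = nRT₁/P₁ = 3.00×8.314×597/495 = 30.1 L.
Isobaric: P stays 495 kPa; V/T = const ⇒ T₂ = 557 K, V₂ = 28.1 L.
W = PΔV = 495×(28.1−30.1) kPa·L = -998 J.
ΔU = nCvΔT = 3.00×12.5×(557−597) = -1500 J.
Q = ΔU + W = nCpΔT = -2490 J.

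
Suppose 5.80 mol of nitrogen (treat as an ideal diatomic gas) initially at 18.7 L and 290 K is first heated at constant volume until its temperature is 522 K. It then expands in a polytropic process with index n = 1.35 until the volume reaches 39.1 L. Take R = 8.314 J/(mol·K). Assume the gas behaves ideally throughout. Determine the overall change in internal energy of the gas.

P₁ = nRT₁/V₁ = 5.80×8.314×290/18.7 = 748 kPa.
Step 1 — Isochoric: V stays 18.7 L; P/T = const ⇒ T₂ = 522 K, P₂ = 1350 kPa.
W = 0 (no volume change).
ΔU = nCvΔT = 5.80×20.8×(522−290) = 28000 J.
Q = ΔU = 28000 J.
State after step 1: P = 1350 kPa, V = 18.7 L, T = 522 K.
Step 2 — Polytropic n=1.35: T₂ = T₁(V₁/V₂)^(n−1) = 522×(0.478)^0.35 = 403 K; P₂ = P₁(V₁/V₂)^n = 497 kPa.
W = (P₁V₁−P₂V₂)/(n−1) = (1350×18.7−497×39.1)/0.35 = 16400 J.
ΔU = nCvΔT = 5.80×20.8×(403−522) = -14300 J.
Q = ΔU + W = 2050 J.
Net over both steps: W = 16400 J, Q = 30000 J, ΔU = 13700 J.

13700 J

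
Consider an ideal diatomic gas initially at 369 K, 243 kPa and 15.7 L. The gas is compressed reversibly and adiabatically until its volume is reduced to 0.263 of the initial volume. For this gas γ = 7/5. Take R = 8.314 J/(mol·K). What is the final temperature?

Adiabatic: TV^(γ−1) = const ⇒ T₂ = 369×(3.80)^0.400 = 630 K; PV^γ = const ⇒ P₂ = 1580 kPa.

630 K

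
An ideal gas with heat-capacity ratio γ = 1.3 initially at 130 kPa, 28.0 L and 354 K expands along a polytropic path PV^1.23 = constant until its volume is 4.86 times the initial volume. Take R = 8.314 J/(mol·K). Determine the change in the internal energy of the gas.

n = P₁V₁/(RT₁) = 130×28.0/(8.314×354) = 1.24 mol.
Polytropic n=1.23: T₂ = T₁(V₁/V₂)^(n−1) = 354×(0.206)^0.23 = 246 K; P₂ = P₁(V₁/V₂)^n = 18.6 kPa.
For an ideal gas ΔU = nCvΔT with Cv = R/(γ−1) = 27.7 J/(mol·K).
ΔU = 1.24×27.7×(246−354) = -3700 J.

-3700 J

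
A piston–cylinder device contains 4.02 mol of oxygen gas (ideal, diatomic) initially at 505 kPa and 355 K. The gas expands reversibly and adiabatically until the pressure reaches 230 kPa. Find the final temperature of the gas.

V₁ = nRT₁/P₁ = 4.02×8.314×355/505 = 23.5 L.
Adiabatic: T₂/T₁ = (P₂/P₁)^((γ−1)/γ) ⇒ T₂ = 355×(0.455)^0.286 = 284 K; V₂ = 41.2 L.

284 K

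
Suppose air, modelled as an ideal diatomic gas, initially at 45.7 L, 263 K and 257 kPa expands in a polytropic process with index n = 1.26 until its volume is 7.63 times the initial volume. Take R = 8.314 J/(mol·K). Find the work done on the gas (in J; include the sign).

-18500 J

n = P₁V₁/(RT₁) = 257×45.7/(8.314×263) = 5.37 mol.
Polytropic n=1.26: T₂ = T₁(V₁/V₂)^(n−1) = 263×(0.131)^0.26 = 155 K; P₂ = P₁(V₁/V₂)^n = 19.9 kPa.
W = (P₁V₁−P₂V₂)/(n−1) = (257×45.7−19.9×349)/0.26 = 18500 J.
Work done on the gas = −W_by = -18500 J.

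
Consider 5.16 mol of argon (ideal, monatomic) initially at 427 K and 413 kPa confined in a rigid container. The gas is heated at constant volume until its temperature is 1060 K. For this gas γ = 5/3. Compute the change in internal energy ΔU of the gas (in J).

V₁ = nRT₁/P₁ = 5.16×8.314×427/413 = 44.4 L.
Isochoric: V stays 44.4 L; P/T = const ⇒ T₂ = 1060 K, P₂ = 1030 kPa.
For an ideal gas ΔU = nCvΔT with Cv = (3/2)R = 12.5 J/(mol·K).
ΔU = 5.16×12.5×(1060−427) = 40700 J.

40700 J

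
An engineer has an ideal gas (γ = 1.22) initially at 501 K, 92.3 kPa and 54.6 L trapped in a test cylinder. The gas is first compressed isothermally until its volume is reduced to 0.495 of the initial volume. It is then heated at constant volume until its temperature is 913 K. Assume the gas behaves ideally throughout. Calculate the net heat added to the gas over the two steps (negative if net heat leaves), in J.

15300 J

n = P₁V₁/(RT₁) = 92.3×54.6/(8.314×501) = 1.21 mol.
Step 1 — Isothermal: T stays 501 K; PV = const ⇒ V₂ = 27.0 L, P₂ = 186 kPa.
ΔU = 0 (ideal gas, T constant).
W = nRT ln(V₂/V₁) = 1.21×8.314×501×ln(0.495) = -3540 J.
Q = ΔU + W = -3540 J.
State after step 1: P = 186 kPa, V = 27.0 L, T = 501 K.
Step 2 — Isochoric: V stays 27.0 L; P/T = const ⇒ T₂ = 913 K, P₂ = 340 kPa.
W = 0 (no volume change).
ΔU = nCvΔT = 1.21×37.8×(913−501) = 18800 J.
Q = ΔU = 18800 J.
Net over both steps: W = -3540 J, Q = 15300 J, ΔU = 18800 J.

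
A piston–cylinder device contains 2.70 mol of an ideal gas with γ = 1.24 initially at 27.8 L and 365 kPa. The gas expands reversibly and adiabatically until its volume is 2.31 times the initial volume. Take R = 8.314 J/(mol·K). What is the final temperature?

370 K

T₁ = P₁V₁/(nR) = 365×27.8/(2.70×8.314) = 452 K.
Adiabatic: TV^(γ−1) = const ⇒ T₂ = 452×(0.433)^0.240 = 370 K; PV^γ = const ⇒ P₂ = 129 kPa.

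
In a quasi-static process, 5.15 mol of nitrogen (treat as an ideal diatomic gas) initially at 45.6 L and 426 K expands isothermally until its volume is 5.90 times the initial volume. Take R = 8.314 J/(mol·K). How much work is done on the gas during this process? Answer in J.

-32400 J

P₁ = nRT₁/V₁ = 5.15×8.314×426/45.6 = 400 kPa.
Isothermal: T stays 426 K; PV = const ⇒ V₂ = 269 L, P₂ = 67.8 kPa.
W = nRT ln(V₂/V₁) = 5.15×8.314×426×ln(5.90) = 32400 J.
Work done on the gas = −W_by = -32400 J.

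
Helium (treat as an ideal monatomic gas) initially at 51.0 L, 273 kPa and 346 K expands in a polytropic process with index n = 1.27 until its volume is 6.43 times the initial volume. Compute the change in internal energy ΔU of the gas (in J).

n = P₁V₁/(RT₁) = 273×51.0/(8.314×346) = 4.84 mol.
Polytropic n=1.27: T₂ = T₁(V₁/V₂)^(n−1) = 346×(0.156)^0.27 = 209 K; P₂ = P₁(V₁/V₂)^n = 25.7 kPa.
For an ideal gas ΔU = nCvΔT with Cv = (3/2)R = 12.5 J/(mol·K).
ΔU = 4.84×12.5×(209−346) = -8250 J.

-8250 J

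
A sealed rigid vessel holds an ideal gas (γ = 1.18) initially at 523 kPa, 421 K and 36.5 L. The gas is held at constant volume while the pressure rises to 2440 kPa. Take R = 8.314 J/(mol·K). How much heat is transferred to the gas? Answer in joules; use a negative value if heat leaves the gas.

n = P₁V₁/(RT₁) = 523×36.5/(8.314×421) = 5.45 mol.
Isochoric: V stays 36.5 L; P/T = const ⇒ T₂ = 1960 K, P₂ = 2440 kPa.
W = 0 (no volume change).
ΔU = nCvΔT = 5.45×46.2×(1960−421) = 389000 J.
Q = ΔU = 389000 J.

389000 J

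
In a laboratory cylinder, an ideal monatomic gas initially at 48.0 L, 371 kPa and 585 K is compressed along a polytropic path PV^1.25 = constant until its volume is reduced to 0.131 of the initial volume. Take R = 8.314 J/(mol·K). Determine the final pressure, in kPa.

4710 kPa

Polytropic n=1.25: T₂ = T₁(V₁/V₂)^(n−1) = 585×(7.63)^0.25 = 972 K; P₂ = P₁(V₁/V₂)^n = 4710 kPa.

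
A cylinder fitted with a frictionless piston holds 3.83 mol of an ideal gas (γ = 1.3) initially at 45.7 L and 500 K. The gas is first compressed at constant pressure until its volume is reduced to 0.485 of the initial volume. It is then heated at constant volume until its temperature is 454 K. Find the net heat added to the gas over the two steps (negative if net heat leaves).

-13100 J

P₁ = nRT₁/V₁ = 3.83×8.314×500/45.7 = 348 kPa.
Step 1 — Isobaric: P stays 348 kPa; V/T = const ⇒ T₂ = 242 K, V₂ = 22.2 L.
W = PΔV = 348×(22.2−45.7) kPa·L = -8200 J.
ΔU = nCvΔT = 3.83×27.7×(242−500) = -27300 J.
Q = ΔU + W = nCpΔT = -35500 J.
State after step 1: P = 348 kPa, V = 22.2 L, T = 242 K.
Step 2 — Isochoric: V stays 22.2 L; P/T = const ⇒ T₂ = 454 K, P₂ = 652 kPa.
W = 0 (no volume change).
ΔU = nCvΔT = 3.83×27.7×(454−242) = 22400 J.
Q = ΔU = 22400 J.
Net over both steps: W = -8200 J, Q = -13100 J, ΔU = -4880 J.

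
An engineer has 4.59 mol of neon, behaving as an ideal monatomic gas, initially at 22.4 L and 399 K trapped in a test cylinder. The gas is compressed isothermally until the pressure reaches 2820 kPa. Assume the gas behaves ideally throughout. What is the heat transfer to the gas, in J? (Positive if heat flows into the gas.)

P₁ = nRT₁/V₁ = 4.59×8.314×399/22.4 = 680 kPa.
Isothermal: T stays 399 K; PV = const ⇒ V₂ = 5.40 L, P₂ = 2820 kPa.
ΔU = 0 (ideal gas, T constant).
W = nRT ln(V₂/V₁) = 4.59×8.314×399×ln(0.241) = -21700 J.
Q = ΔU + W = -21700 J.

-21700 J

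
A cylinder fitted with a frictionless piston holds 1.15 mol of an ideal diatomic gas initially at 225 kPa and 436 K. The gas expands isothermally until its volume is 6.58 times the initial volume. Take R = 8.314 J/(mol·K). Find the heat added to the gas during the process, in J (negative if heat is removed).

7850 J

V₁ = nRT₁/P₁ = 1.15×8.314×436/225 = 18.5 L.
Isothermal: T stays 436 K; PV = const ⇒ V₂ = 122 L, P₂ = 34.2 kPa.
ΔU = 0 (ideal gas, T constant).
W = nRT ln(V₂/V₁) = 1.15×8.314×436×ln(6.58) = 7850 J.
Q = ΔU + W = 7850 J.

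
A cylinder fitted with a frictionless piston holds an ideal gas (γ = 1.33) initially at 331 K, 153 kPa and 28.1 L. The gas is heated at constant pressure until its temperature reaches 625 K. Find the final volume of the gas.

53.1 L

Isobaric: P stays 153 kPa; V/T = const ⇒ T₂ = 625 K, V₂ = 53.1 L.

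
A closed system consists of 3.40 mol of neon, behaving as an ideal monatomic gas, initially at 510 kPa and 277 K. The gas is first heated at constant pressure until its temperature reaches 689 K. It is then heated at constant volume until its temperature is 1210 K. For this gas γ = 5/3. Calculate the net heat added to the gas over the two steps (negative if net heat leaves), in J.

51200 J

V₁ = nRT₁/P₁ = 3.40×8.314×277/510 = 15.4 L.
Step 1 — Isobaric: P stays 510 kPa; V/T = const ⇒ T₂ = 689 K, V₂ = 38.2 L.
W = PΔV = 510×(38.2−15.4) kPa·L = 11600 J.
ΔU = nCvΔT = 3.40×12.5×(689−277) = 17500 J.
Q = ΔU + W = nCpΔT = 29100 J.
State after step 1: P = 510 kPa, V = 38.2 L, T = 689 K.
Step 2 — Isochoric: V stays 38.2 L; P/T = const ⇒ T₂ = 1210 K, P₂ = 896 kPa.
W = 0 (no volume change).
ΔU = nCvΔT = 3.40×12.5×(1210−689) = 22100 J.
Q = ΔU = 22100 J.
Net over both steps: W = 11600 J, Q = 51200 J, ΔU = 39600 J.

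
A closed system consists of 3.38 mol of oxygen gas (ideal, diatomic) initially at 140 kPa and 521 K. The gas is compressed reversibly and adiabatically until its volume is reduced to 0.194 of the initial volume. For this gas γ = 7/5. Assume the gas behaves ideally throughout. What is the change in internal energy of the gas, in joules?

33900 J

V₁ = nRT₁/P₁ = 3.38×8.314×521/140 = 105 L.
Adiabatic: TV^(γ−1) = const ⇒ T₂ = 521×(5.15)^0.400 = 1000 K; PV^γ = const ⇒ P₂ = 1390 kPa.
For an ideal gas ΔU = nCvΔT with Cv = (5/2)R = 20.8 J/(mol·K).
ΔU = 3.38×20.8×(1000−521) = 33900 J.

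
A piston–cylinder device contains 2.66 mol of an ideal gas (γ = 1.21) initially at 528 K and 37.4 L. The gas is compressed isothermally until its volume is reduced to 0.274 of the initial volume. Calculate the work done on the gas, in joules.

P₁ = nRT₁/V₁ = 2.66×8.314×528/37.4 = 312 kPa.
Isothermal: T stays 528 K; PV = const ⇒ V₂ = 10.2 L, P₂ = 1140 kPa.
W = nRT ln(V₂/V₁) = 2.66×8.314×528×ln(0.274) = -15100 J.
Work done on the gas = −W_by = 15100 J.

15100 J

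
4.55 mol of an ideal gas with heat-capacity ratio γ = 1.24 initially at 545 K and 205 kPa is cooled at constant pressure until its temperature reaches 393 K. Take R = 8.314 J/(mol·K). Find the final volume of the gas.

72.5 L

V₁ = nRT₁/P₁ = 4.55×8.314×545/205 = 101 L.
Isobaric: P stays 205 kPa; V/T = const ⇒ T₂ = 393 K, V₂ = 72.5 L.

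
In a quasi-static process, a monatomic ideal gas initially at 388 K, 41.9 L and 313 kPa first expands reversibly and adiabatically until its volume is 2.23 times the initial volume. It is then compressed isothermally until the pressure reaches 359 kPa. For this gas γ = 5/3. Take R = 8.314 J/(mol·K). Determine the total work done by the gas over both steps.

-3180 J

n = P₁V₁/(RT₁) = 313×41.9/(8.314×388) = 4.07 mol.
Step 1 — Adiabatic: TV^(γ−1) = const ⇒ T₂ = 388×(0.448)^0.667 = 227 K; PV^γ = const ⇒ P₂ = 82.2 kPa.
ΔU = nCvΔT = 4.07×12.5×(227−388) = -8150 J.
Q = 0 for an adiabatic process, so W = −ΔU = 8150 J.
State after step 1: P = 82.2 kPa, V = 93.4 L, T = 227 K.
Step 2 — Isothermal: T stays 227 K; PV = const ⇒ V₂ = 21.4 L, P₂ = 359 kPa.
ΔU = 0 (ideal gas, T constant).
W = nRT ln(V₂/V₁) = 4.07×8.314×227×ln(0.229) = -11300 J.
Q = ΔU + W = -11300 J.
Net over both steps: W = -3180 J, Q = -11300 J, ΔU = -8150 J.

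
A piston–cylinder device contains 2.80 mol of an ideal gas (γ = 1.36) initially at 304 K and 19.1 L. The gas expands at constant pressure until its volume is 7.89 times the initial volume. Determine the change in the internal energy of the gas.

P₁ = nRT₁/V₁ = 2.80×8.314×304/19.1 = 371 kPa.
Isobaric: P stays 371 kPa; V/T = const ⇒ T₂ = 2400 K, V₂ = 151 L.
For an ideal gas ΔU = nCvΔT with Cv = R/(γ−1) = 23.1 J/(mol·K).
ΔU = 2.80×23.1×(2400−304) = 135000 J.

135000 J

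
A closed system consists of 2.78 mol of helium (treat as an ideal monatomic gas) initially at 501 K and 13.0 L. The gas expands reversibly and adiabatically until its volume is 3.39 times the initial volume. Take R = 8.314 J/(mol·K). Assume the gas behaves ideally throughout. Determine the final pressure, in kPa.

P₁ = nRT₁/V₁ = 2.78×8.314×501/13.0 = 891 kPa.
Adiabatic: TV^(γ−1) = const ⇒ T₂ = 501×(0.295)^0.667 = 222 K; PV^γ = const ⇒ P₂ = 116 kPa.

116 kPa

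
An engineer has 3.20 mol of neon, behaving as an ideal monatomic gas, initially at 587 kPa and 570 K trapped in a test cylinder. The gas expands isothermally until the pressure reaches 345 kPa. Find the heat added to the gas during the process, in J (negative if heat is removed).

V₁ = nRT₁/P₁ = 3.20×8.314×570/587 = 25.8 L.
Isothermal: T stays 570 K; PV = const ⇒ V₂ = 44.0 L, P₂ = 345 kPa.
ΔU = 0 (ideal gas, T constant).
W = nRT ln(V₂/V₁) = 3.20×8.314×570×ln(1.70) = 8060 J.
Q = ΔU + W = 8060 J.

8060 J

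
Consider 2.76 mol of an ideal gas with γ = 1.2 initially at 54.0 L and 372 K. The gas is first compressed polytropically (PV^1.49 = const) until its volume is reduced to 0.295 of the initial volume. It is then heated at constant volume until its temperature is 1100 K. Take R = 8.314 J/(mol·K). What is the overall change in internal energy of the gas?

83500 J

P₁ = nRT₁/V₁ = 2.76×8.314×372/54.0 = 158 kPa.
Step 1 — Polytropic n=1.49: T₂ = T₁(V₁/V₂)^(n−1) = 372×(3.39)^0.49 = 677 K; P₂ = P₁(V₁/V₂)^n = 975 kPa.
W = (P₁V₁−P₂V₂)/(n−1) = (158×54.0−975×15.9)/0.49 = -14300 J.
ΔU = nCvΔT = 2.76×41.6×(677−372) = 34900 J.
Q = ΔU + W = 20700 J.
State after step 1: P = 975 kPa, V = 15.9 L, T = 677 K.
Step 2 — Isochoric: V stays 15.9 L; P/T = const ⇒ T₂ = 1100 K, P₂ = 1580 kPa.
W = 0 (no volume change).
ΔU = nCvΔT = 2.76×41.6×(1100−677) = 48600 J.
Q = ΔU = 48600 J.
Net over both steps: W = -14300 J, Q = 69300 J, ΔU = 83500 J.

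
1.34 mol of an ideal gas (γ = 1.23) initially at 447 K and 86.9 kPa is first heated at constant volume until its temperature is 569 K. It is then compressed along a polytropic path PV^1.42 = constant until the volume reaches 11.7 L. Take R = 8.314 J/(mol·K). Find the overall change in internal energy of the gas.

32100 J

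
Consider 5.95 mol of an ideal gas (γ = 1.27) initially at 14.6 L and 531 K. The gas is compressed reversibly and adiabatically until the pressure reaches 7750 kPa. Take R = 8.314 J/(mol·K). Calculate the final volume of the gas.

4.62 L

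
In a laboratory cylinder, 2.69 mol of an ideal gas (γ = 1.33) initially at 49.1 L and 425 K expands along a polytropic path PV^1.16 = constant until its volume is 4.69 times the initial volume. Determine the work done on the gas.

-13000 J

P₁ = nRT₁/V₁ = 2.69×8.314×425/49.1 = 194 kPa.
Polytropic n=1.16: T₂ = T₁(V₁/V₂)^(n−1) = 425×(0.213)^0.16 = 332 K; P₂ = P₁(V₁/V₂)^n = 32.2 kPa.
W = (P₁V₁−P₂V₂)/(n−1) = (194×49.1−32.2×230)/0.16 = 13000 J.
Work done on the gas = −W_by = -13000 J.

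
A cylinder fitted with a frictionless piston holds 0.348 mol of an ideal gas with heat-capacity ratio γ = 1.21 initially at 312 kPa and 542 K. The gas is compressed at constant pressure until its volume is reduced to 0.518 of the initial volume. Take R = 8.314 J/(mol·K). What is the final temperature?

281 K

V₁ = nRT₁/P₁ = 0.348×8.314×542/312 = 5.03 L.
Isobaric: P stays 312 kPa; V/T = const ⇒ T₂ = 281 K, V₂ = 2.60 L.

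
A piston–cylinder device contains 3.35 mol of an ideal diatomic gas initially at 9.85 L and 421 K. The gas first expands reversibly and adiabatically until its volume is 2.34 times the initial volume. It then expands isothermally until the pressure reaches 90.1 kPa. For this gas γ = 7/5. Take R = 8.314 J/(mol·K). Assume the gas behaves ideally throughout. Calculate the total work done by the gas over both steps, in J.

P₁ = nRT₁/V₁ = 3.35×8.314×421/9.85 = 1190 kPa.
Step 1 — Adiabatic: TV^(γ−1) = const ⇒ T₂ = 421×(0.427)^0.400 = 300 K; PV^γ = const ⇒ P₂ = 362 kPa.
ΔU = nCvΔT = 3.35×20.8×(300−421) = -8450 J.
Q = 0 for an adiabatic process, so W = −ΔU = 8450 J.
State after step 1: P = 362 kPa, V = 23.0 L, T = 300 K.
Step 2 — Isothermal: T stays 300 K; PV = const ⇒ V₂ = 92.6 L, P₂ = 90.1 kPa.
ΔU = 0 (ideal gas, T constant).
W = nRT ln(V₂/V₁) = 3.35×8.314×300×ln(4.02) = 11600 J.
Q = ΔU + W = 11600 J.
Net over both steps: W = 20100 J, Q = 11600 J, ΔU = -8450 J.

20100 J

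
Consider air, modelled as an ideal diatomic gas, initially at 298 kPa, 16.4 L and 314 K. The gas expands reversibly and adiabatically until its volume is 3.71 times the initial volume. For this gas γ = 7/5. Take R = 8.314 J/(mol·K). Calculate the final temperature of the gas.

Adiabatic: TV^(γ−1) = const ⇒ T₂ = 314×(0.270)^0.400 = 186 K; PV^γ = const ⇒ P₂ = 47.5 kPa.

186 K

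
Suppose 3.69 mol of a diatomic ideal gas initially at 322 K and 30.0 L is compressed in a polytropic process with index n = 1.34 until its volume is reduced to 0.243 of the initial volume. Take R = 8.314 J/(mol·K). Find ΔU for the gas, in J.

15300 J

P₁ = nRT₁/V₁ = 3.69×8.314×322/30.0 = 329 kPa.
Polytropic n=1.34: T₂ = T₁(V₁/V₂)^(n−1) = 322×(4.12)^0.34 = 521 K; P₂ = P₁(V₁/V₂)^n = 2190 kPa.
For an ideal gas ΔU = nCvΔT with Cv = (5/2)R = 20.8 J/(mol·K).
ΔU = 3.69×20.8×(521−322) = 15300 J.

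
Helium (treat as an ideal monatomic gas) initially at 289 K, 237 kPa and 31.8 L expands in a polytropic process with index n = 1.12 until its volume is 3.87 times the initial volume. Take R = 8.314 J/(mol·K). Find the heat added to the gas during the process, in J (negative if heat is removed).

7720 J

n = P₁V₁/(RT₁) = 237×31.8/(8.314×289) = 3.14 mol.
Polytropic n=1.12: T₂ = T₁(V₁/V₂)^(n−1) = 289×(0.258)^0.12 = 246 K; P₂ = P₁(V₁/V₂)^n = 52.1 kPa.
W = (P₁V₁−P₂V₂)/(n−1) = (237×31.8−52.1×123)/0.12 = 9410 J.
ΔU = nCvΔT = 3.14×12.5×(246−289) = -1690 J.
Q = ΔU + W = 7720 J.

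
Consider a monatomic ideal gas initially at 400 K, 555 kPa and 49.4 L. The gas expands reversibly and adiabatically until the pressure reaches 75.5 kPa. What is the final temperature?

Adiabatic: T₂/T₁ = (P₂/P₁)^((γ−1)/γ) ⇒ T₂ = 400×(0.136)^0.400 = 180 K; V₂ = 164 L.

180 K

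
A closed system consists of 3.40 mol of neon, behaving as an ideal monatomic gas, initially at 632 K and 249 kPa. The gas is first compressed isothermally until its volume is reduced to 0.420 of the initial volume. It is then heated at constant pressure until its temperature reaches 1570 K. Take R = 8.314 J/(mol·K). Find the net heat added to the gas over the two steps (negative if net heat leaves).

50800 J

V₁ = nRT₁/P₁ = 3.40×8.314×632/249 = 71.7 L.
Step 1 — Isothermal: T stays 632 K; PV = const ⇒ V₂ = 30.1 L, P₂ = 593 kPa.
ΔU = 0 (ideal gas, T constant).
W = nRT ln(V₂/V₁) = 3.40×8.314×632×ln(0.420) = -15500 J.
Q = ΔU + W = -15500 J.
State after step 1: P = 593 kPa, V = 30.1 L, T = 632 K.
Step 2 — Isobaric: P stays 593 kPa; V/T = const ⇒ T₂ = 1570 K, V₂ = 74.9 L.
W = PΔV = 593×(74.9−30.1) kPa·L = 26500 J.
ΔU = nCvΔT = 3.40×12.5×(1570−632) = 39800 J.
Q = ΔU + W = nCpΔT = 66300 J.
Net over both steps: W = 11000 J, Q = 50800 J, ΔU = 39800 J.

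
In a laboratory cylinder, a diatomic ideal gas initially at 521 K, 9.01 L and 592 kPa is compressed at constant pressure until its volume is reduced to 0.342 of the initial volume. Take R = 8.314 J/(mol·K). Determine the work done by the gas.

-3510 J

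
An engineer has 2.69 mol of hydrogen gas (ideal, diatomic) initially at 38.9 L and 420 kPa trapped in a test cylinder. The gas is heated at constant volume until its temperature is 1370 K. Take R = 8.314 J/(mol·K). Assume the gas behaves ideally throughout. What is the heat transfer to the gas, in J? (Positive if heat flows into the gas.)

35800 J

T₁ = P₁V₁/(nR) = 420×38.9/(2.69×8.314) = 731 K.
Isochoric: V stays 38.9 L; P/T = const ⇒ T₂ = 1370 K, P₂ = 788 kPa.
W = 0 (no volume change).
ΔU = nCvΔT = 2.69×20.8×(1370−731) = 35800 J.
Q = ΔU = 35800 J.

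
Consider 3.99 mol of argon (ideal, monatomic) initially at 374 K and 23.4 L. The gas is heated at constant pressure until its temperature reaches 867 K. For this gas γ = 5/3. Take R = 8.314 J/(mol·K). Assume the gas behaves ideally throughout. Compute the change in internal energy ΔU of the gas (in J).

24500 J

P₁ = nRT₁/V₁ = 3.99×8.314×374/23.4 = 530 kPa.
Isobaric: P stays 530 kPa; V/T = const ⇒ T₂ = 867 K, V₂ = 54.2 L.
For an ideal gas ΔU = nCvΔT with Cv = (3/2)R = 12.5 J/(mol·K).
ΔU = 3.99×12.5×(867−374) = 24500 J.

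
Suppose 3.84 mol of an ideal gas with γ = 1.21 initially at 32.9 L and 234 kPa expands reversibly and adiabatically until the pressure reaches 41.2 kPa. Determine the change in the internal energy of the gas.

T₁ = P₁V₁/(nR) = 234×32.9/(3.84×8.314) = 241 K.
Adiabatic: T₂/T₁ = (P₂/P₁)^((γ−1)/γ) ⇒ T₂ = 241×(0.176)^0.174 = 178 K; V₂ = 138 L.
For an ideal gas ΔU = nCvΔT with Cv = R/(γ−1) = 39.6 J/(mol·K).
ΔU = 3.84×39.6×(178−241) = -9540 J.

-9540 J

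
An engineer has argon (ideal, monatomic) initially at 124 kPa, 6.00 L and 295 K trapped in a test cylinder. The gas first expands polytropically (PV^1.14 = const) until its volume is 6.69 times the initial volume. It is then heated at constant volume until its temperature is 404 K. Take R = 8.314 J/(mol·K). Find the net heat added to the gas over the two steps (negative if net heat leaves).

1650 J

n = P₁V₁/(RT₁) = 124×6.00/(8.314×295) = 0.303 mol.
Step 1 — Polytropic n=1.14: T₂ = T₁(V₁/V₂)^(n−1) = 295×(0.149)^0.14 = 226 K; P₂ = P₁(V₁/V₂)^n = 14.2 kPa.
W = (P₁V₁−P₂V₂)/(n−1) = (124×6.00−14.2×40.1)/0.14 = 1240 J.
ΔU = nCvΔT = 0.303×12.5×(226−295) = -261 J.
Q = ΔU + W = 981 J.
State after step 1: P = 14.2 kPa, V = 40.1 L, T = 226 K.
Step 2 — Isochoric: V stays 40.1 L; P/T = const ⇒ T₂ = 404 K, P₂ = 25.4 kPa.
W = 0 (no volume change).
ΔU = nCvΔT = 0.303×12.5×(404−226) = 673 J.
Q = ΔU = 673 J.
Net over both steps: W = 1240 J, Q = 1650 J, ΔU = 412 J.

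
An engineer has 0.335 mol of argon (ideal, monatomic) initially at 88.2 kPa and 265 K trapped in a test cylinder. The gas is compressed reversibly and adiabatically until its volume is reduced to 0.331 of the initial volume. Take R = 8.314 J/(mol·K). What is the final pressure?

557 kPa

V₁ = nRT₁/P₁ = 0.335×8.314×265/88.2 = 8.37 L.
Adiabatic: TV^(γ−1) = const ⇒ T₂ = 265×(3.02)^0.667 = 554 K; PV^γ = const ⇒ P₂ = 557 kPa.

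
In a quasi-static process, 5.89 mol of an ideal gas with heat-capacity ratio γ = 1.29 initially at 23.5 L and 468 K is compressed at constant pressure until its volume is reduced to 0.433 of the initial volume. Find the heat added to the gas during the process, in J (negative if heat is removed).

-57800 J

P₁ = nRT₁/V₁ = 5.89×8.314×468/23.5 = 975 kPa.
Isobaric: P stays 975 kPa; V/T = const ⇒ T₂ = 203 K, V₂ = 10.2 L.
W = PΔV = 975×(10.2−23.5) kPa·L = -13000 J.
ΔU = nCvΔT = 5.89×28.7×(203−468) = -44800 J.
Q = ΔU + W = nCpΔT = -57800 J.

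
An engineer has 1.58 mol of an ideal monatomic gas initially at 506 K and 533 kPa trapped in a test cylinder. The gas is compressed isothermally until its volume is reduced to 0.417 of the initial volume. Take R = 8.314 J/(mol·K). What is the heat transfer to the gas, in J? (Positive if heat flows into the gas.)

-5810 J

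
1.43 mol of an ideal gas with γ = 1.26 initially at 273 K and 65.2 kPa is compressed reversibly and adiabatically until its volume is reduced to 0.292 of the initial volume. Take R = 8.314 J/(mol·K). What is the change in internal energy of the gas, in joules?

4710 J

V₁ = nRT₁/P₁ = 1.43×8.314×273/65.2 = 49.8 L.
Adiabatic: TV^(γ−1) = const ⇒ T₂ = 273×(3.42)^0.260 = 376 K; PV^γ = const ⇒ P₂ = 308 kPa.
For an ideal gas ΔU = nCvΔT with Cv = R/(γ−1) = 32.0 J/(mol·K).
ΔU = 1.43×32.0×(376−273) = 4710 J.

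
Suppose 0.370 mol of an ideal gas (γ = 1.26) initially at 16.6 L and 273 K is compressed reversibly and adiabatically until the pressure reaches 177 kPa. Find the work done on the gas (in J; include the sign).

P₁ = nRT₁/V₁ = 0.370×8.314×273/16.6 = 50.6 kPa.
Adiabatic: T₂/T₁ = (P₂/P₁)^((γ−1)/γ) ⇒ T₂ = 273×(3.50)^0.206 = 354 K; V₂ = 6.14 L.
ΔU = nCvΔT = 0.370×32.0×(354−273) = 953 J.
Q = 0 for an adiabatic process, so W = −ΔU = -953 J.
Work done on the gas = −W_by = 953 J.

953 J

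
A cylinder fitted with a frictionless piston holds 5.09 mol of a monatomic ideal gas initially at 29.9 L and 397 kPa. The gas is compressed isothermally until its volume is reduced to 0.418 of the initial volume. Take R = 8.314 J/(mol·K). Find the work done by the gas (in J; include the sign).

-10400 J

T₁ = P₁V₁/(nR) = 397×29.9/(5.09×8.314) = 281 K.
Isothermal: T stays 281 K; PV = const ⇒ V₂ = 12.5 L, P₂ = 950 kPa.
W = nRT ln(V₂/V₁) = 5.09×8.314×281×ln(0.418) = -10400 J.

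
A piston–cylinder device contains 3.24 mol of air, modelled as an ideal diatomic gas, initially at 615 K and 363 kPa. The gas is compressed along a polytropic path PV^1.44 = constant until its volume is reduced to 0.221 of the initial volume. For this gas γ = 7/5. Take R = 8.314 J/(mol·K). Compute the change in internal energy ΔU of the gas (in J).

39100 J

V₁ = nRT₁/P₁ = 3.24×8.314×615/363 = 45.6 L.
Polytropic n=1.44: T₂ = T₁(V₁/V₂)^(n−1) = 615×(4.52)^0.44 = 1190 K; P₂ = P₁(V₁/V₂)^n = 3190 kPa.
For an ideal gas ΔU = nCvΔT with Cv = (5/2)R = 20.8 J/(mol·K).
ΔU = 3.24×20.8×(1190−615) = 39100 J.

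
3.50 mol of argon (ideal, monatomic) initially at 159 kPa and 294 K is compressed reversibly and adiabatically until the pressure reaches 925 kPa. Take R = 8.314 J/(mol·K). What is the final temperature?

V₁ = nRT₁/P₁ = 3.50×8.314×294/159 = 53.8 L.
Adiabatic: T₂/T₁ = (P₂/P₁)^((γ−1)/γ) ⇒ T₂ = 294×(5.82)^0.400 = 595 K; V₂ = 18.7 L.

595 K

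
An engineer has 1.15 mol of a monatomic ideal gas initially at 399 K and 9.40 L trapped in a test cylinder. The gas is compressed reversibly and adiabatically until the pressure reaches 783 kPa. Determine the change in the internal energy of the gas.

1720 J

P₁ = nRT₁/V₁ = 1.15×8.314×399/9.40 = 406 kPa.
Adiabatic: T₂/T₁ = (P₂/P₁)^((γ−1)/γ) ⇒ T₂ = 399×(1.93)^0.400 = 519 K; V₂ = 6.34 L.
For an ideal gas ΔU = nCvΔT with Cv = (3/2)R = 12.5 J/(mol·K).
ΔU = 1.15×12.5×(519−399) = 1720 J.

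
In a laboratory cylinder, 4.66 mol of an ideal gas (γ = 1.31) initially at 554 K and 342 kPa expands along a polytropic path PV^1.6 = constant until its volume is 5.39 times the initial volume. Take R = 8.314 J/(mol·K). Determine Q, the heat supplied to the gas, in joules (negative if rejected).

V₁ = nRT₁/P₁ = 4.66×8.314×554/342 = 62.8 L.
Polytropic n=1.6: T₂ = T₁(V₁/V₂)^(n−1) = 554×(0.186)^0.60 = 202 K; P₂ = P₁(V₁/V₂)^n = 23.1 kPa.
W = (P₁V₁−P₂V₂)/(n−1) = (342×62.8−23.1×338)/0.60 = 22800 J.
ΔU = nCvΔT = 4.66×26.8×(202−554) = -44000 J.
Q = ΔU + W = -21300 J.

-21300 J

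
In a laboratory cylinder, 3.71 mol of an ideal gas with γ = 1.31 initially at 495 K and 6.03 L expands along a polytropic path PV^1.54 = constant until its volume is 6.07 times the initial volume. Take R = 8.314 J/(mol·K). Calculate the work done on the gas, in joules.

-17600 J

P₁ = nRT₁/V₁ = 3.71×8.314×495/6.03 = 2530 kPa.
Polytropic n=1.54: T₂ = T₁(V₁/V₂)^(n−1) = 495×(0.165)^0.54 = 187 K; P₂ = P₁(V₁/V₂)^n = 158 kPa.
W = (P₁V₁−P₂V₂)/(n−1) = (2530×6.03−158×36.6)/0.54 = 17600 J.
Work done on the gas = −W_by = -17600 J.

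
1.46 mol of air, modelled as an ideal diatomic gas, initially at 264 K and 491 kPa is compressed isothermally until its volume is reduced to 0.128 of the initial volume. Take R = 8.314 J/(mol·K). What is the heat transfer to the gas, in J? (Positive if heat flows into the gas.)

-6590 J

V₁ = nRT₁/P₁ = 1.46×8.314×264/491 = 6.53 L.
Isothermal: T stays 264 K; PV = const ⇒ V₂ = 0.835 L, P₂ = 3840 kPa.
ΔU = 0 (ideal gas, T constant).
W = nRT ln(V₂/V₁) = 1.46×8.314×264×ln(0.128) = -6590 J.
Q = ΔU + W = -6590 J.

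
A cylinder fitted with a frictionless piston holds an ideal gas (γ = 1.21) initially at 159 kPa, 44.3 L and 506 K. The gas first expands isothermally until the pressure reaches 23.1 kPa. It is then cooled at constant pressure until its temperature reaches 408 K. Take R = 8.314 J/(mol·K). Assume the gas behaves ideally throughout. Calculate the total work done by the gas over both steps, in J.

n = P₁V₁/(RT₁) = 159×44.3/(8.314×506) = 1.67 mol.
Step 1 — Isothermal: T stays 506 K; PV = const ⇒ V₂ = 305 L, P₂ = 23.1 kPa.
ΔU = 0 (ideal gas, T constant).
W = nRT ln(V₂/V₁) = 1.67×8.314×506×ln(6.88) = 13600 J.
Q = ΔU + W = 13600 J.
State after step 1: P = 23.1 kPa, V = 305 L, T = 506 K.
Step 2 — Isobaric: P stays 23.1 kPa; V/T = const ⇒ T₂ = 408 K, V₂ = 246 L.
W = PΔV = 23.1×(246−305) kPa·L = -1360 J.
ΔU = nCvΔT = 1.67×39.6×(408−506) = -6500 J.
Q = ΔU + W = nCpΔT = -7860 J.
Net over both steps: W = 12200 J, Q = 5730 J, ΔU = -6500 J.

12200 J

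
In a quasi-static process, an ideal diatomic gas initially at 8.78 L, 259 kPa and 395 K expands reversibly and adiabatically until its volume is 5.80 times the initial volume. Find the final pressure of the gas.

Adiabatic: TV^(γ−1) = const ⇒ T₂ = 395×(0.172)^0.400 = 196 K; PV^γ = const ⇒ P₂ = 22.1 kPa.

22.1 kPa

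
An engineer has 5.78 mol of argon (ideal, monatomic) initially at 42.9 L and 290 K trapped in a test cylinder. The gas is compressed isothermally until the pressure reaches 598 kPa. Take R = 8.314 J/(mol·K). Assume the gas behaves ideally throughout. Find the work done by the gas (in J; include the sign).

P₁ = nRT₁/V₁ = 5.78×8.314×290/42.9 = 325 kPa.
Isothermal: T stays 290 K; PV = const ⇒ V₂ = 23.3 L, P₂ = 598 kPa.
W = nRT ln(V₂/V₁) = 5.78×8.314×290×ln(0.543) = -8500 J.

-8500 J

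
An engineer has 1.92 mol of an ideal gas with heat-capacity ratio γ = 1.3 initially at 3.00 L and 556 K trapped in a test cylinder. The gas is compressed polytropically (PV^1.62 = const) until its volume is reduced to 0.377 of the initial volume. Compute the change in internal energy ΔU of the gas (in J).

P₁ = nRT₁/V₁ = 1.92×8.314×556/3.00 = 2960 kPa.
Polytropic n=1.62: T₂ = T₁(V₁/V₂)^(n−1) = 556×(2.65)^0.62 = 1020 K; P₂ = P₁(V₁/V₂)^n = 14400 kPa.
For an ideal gas ΔU = nCvΔT with Cv = R/(γ−1) = 27.7 J/(mol·K).
ΔU = 1.92×27.7×(1020−556) = 24600 J.

24600 J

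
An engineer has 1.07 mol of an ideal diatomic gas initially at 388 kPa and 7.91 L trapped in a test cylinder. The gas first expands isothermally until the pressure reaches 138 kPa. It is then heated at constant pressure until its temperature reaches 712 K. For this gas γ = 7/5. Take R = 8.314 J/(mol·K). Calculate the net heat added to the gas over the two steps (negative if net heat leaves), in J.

14600 J

T₁ = P₁V₁/(nR) = 388×7.91/(1.07×8.314) = 345 K.
Step 1 — Isothermal: T stays 345 K; PV = const ⇒ V₂ = 22.2 L, P₂ = 138 kPa.
ΔU = 0 (ideal gas, T constant).
W = nRT ln(V₂/V₁) = 1.07×8.314×345×ln(2.81) = 3170 J.
Q = ΔU + W = 3170 J.
State after step 1: P = 138 kPa, V = 22.2 L, T = 345 K.
Step 2 — Isobaric: P stays 138 kPa; V/T = const ⇒ T₂ = 712 K, V₂ = 45.9 L.
W = PΔV = 138×(45.9−22.2) kPa·L = 3260 J.
ΔU = nCvΔT = 1.07×20.8×(712−345) = 8160 J.
Q = ΔU + W = nCpΔT = 11400 J.
Net over both steps: W = 6440 J, Q = 14600 J, ΔU = 8160 J.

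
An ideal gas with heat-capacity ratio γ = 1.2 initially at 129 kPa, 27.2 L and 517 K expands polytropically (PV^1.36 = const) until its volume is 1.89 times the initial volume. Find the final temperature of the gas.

Polytropic n=1.36: T₂ = T₁(V₁/V₂)^(n−1) = 517×(0.529)^0.36 = 411 K; P₂ = P₁(V₁/V₂)^n = 54.3 kPa.

411 K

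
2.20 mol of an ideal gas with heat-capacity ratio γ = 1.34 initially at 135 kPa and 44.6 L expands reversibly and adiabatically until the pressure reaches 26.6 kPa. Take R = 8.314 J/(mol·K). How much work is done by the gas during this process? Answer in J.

T₁ = P₁V₁/(nR) = 135×44.6/(2.20×8.314) = 329 K.
Adiabatic: T₂/T₁ = (P₂/P₁)^((γ−1)/γ) ⇒ T₂ = 329×(0.197)^0.254 = 218 K; V₂ = 150 L.
ΔU = nCvΔT = 2.20×24.5×(218−329) = -5980 J.
Q = 0 for an adiabatic process, so W = −ΔU = 5980 J.

5980 J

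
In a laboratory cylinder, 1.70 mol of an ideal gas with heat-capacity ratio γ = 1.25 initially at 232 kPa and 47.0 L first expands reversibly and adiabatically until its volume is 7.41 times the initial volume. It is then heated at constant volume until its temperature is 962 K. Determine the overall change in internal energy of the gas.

T₁ = P₁V₁/(nR) = 232×47.0/(1.70×8.314) = 771 K.
Step 1 — Adiabatic: TV^(γ−1) = const ⇒ T₂ = 771×(0.135)^0.250 = 468 K; PV^γ = const ⇒ P₂ = 19.0 kPa.
ΔU = nCvΔT = 1.70×33.3×(468−771) = -17200 J.
Q = 0 for an adiabatic process, so W = −ΔU = 17200 J.
State after step 1: P = 19.0 kPa, V = 348 L, T = 468 K.
Step 2 — Isochoric: V stays 348 L; P/T = const ⇒ T₂ = 962 K, P₂ = 39.0 kPa.
W = 0 (no volume change).
ΔU = nCvΔT = 1.70×33.3×(962−468) = 28000 J.
Q = ΔU = 28000 J.
Net over both steps: W = 17200 J, Q = 28000 J, ΔU = 10800 J.

10800 J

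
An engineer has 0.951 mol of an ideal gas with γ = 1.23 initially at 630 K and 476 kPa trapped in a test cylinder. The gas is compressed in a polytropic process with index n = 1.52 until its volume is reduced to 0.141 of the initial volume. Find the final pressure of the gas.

V₁ = nRT₁/P₁ = 0.951×8.314×630/476 = 10.5 L.
Polytropic n=1.52: T₂ = T₁(V₁/V₂)^(n−1) = 630×(7.09)^0.52 = 1740 K; P₂ = P₁(V₁/V₂)^n = 9350 kPa.

9350 kPa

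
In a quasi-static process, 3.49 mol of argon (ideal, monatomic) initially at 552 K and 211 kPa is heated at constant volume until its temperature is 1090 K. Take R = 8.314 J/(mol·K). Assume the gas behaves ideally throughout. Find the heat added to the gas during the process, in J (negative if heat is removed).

V₁ = nRT₁/P₁ = 3.49×8.314×552/211 = 75.9 L.
Isochoric: V stays 75.9 L; P/T = const ⇒ T₂ = 1090 K, P₂ = 417 kPa.
W = 0 (no volume change).
ΔU = nCvΔT = 3.49×12.5×(1090−552) = 23400 J.
Q = ΔU = 23400 J.

23400 J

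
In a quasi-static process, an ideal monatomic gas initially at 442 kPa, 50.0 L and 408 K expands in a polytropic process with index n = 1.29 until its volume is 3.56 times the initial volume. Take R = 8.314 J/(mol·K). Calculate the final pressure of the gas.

Polytropic n=1.29: T₂ = T₁(V₁/V₂)^(n−1) = 408×(0.281)^0.29 = 282 K; P₂ = P₁(V₁/V₂)^n = 85.9 kPa.

85.9 kPa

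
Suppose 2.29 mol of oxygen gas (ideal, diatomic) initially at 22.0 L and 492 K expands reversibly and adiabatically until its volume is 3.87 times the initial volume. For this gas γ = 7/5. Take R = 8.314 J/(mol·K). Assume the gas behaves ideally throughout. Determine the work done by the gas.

9790 J

P₁ = nRT₁/V₁ = 2.29×8.314×492/22.0 = 426 kPa.
Adiabatic: TV^(γ−1) = const ⇒ T₂ = 492×(0.258)^0.400 = 286 K; PV^γ = const ⇒ P₂ = 64.0 kPa.
ΔU = nCvΔT = 2.29×20.8×(286−492) = -9790 J.
Q = 0 for an adiabatic process, so W = −ΔU = 9790 J.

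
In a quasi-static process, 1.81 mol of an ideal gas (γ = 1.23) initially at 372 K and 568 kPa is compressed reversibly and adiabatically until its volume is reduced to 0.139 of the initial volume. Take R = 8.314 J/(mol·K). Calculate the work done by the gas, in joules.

V₁ = nRT₁/P₁ = 1.81×8.314×372/568 = 9.86 L.
Adiabatic: TV^(γ−1) = const ⇒ T₂ = 372×(7.19)^0.230 = 586 K; PV^γ = const ⇒ P₂ = 6430 kPa.
ΔU = nCvΔT = 1.81×36.1×(586−372) = 14000 J.
Q = 0 for an adiabatic process, so W = −ΔU = -14000 J.

-14000 J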